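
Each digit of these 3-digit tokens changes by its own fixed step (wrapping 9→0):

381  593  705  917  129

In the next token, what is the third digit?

Third digit — +2 each step, mod 10: 1, 3, 5, 7, 9 → 1.

1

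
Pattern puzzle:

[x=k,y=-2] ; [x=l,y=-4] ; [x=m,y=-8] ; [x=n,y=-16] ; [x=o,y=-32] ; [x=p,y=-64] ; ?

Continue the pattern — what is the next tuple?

X: k, l, m, n, o, p → q (letters move forward 1 place in the alphabet).
Y — ×2 each step: -2, -4, -8, -16, -32, -64 → -128.
So the next tuple is [x=q,y=-128].

[x=q,y=-128]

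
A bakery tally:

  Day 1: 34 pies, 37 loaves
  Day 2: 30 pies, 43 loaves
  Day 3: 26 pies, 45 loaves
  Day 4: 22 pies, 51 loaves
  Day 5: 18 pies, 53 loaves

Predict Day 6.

14 pies, 59 loaves

Pies: −4 each step; 34, 30, 26, 22, 18 → 14.
Loaves: alternating steps +6, +2, +6, +2, …, so 37, 43, 45, 51, 53 → 59.
So the next row is 14 pies, 59 loaves.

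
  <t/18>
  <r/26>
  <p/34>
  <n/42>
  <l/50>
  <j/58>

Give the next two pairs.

<h/66>, <f/74>

For the letter, letters move back 2 places in the alphabet: t, r, p, n, l, j → h → f.
Second component — +8 each step: 18, 26, 34, 42, 50, 58 → 66 → 74.
Putting the parts together: <h/66> and then <f/74>.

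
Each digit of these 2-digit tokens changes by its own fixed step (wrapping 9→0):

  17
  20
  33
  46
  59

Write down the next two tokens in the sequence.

62, 75

First digit — +1 each step, mod 10: 1, 2, 3, 4, 5 → 6 → 7.
Second digit: +3 each step, mod 10; 7, 0, 3, 6, 9 → 2 → 5.
So the next two tokens are 62 and 75.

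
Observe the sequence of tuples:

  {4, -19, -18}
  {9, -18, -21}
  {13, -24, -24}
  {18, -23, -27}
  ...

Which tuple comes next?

{22, -29, -30}

For the first component, alternating steps +5, +4, +5, +4, …: 4, 9, 13, 18 → 22.
Second component: alternating steps +1, −6, +1, −6, …, so -19, -18, -24, -23 → -29.
Third component: -18, -21, -24, -27 → -30 (−3 each step).
So the next tuple is {22, -29, -30}.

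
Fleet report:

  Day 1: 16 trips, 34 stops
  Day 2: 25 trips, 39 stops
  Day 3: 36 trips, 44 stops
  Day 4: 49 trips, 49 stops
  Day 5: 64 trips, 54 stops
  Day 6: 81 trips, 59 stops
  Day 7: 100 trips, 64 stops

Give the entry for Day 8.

Trips: perfect squares: 4², 5², 6², …, so 16, 25, 36, 49, 64, 81, 100 → 121.
Stops: +5 each step, so 34, 39, 44, 49, 54, 59, 64 → 69.
So the next row is 121 trips, 69 stops.

121 trips, 69 stops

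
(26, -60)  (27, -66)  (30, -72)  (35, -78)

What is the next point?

(42, -84)

First value goes 26, 27, 30, 35 → 42 (differences are 1, 3, 5, … (increasing by 2 each time)).
Second value: -60, -66, -72, -78 → -84 (−6 each step).
Putting it together: (42, -84).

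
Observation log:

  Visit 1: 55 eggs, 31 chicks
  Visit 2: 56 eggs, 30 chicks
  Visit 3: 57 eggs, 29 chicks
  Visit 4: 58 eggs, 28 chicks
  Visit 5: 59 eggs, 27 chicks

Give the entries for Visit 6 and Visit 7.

Eggs goes 55, 56, 57, 58, 59 → 60 → 61 (+1 each step).
Chicks: together with the eggs always sums to 86; 31, 30, 29, 28, 27 → 26 → 25.
Putting the parts together: 60 eggs, 26 chicks and then 61 eggs, 25 chicks.

60 eggs, 26 chicks; 61 eggs, 25 chicks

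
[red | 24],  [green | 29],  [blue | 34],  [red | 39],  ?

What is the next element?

[green | 44]

Colour goes red, green, blue, red → green (repeats red → green → blue).
Second part goes 24, 29, 34, 39 → 44 (+5 each step).
Putting it together: [green | 44].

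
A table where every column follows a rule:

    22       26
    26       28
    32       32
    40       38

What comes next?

First component — differences are 4, 6, 8, … (increasing by 2 each time): 22, 26, 32, 40 → 50.
For the second component, differences are 2, 4, 6, … (increasing by 2 each time): 26, 28, 32, 38 → 46.
Putting it together: 50  46.

50  46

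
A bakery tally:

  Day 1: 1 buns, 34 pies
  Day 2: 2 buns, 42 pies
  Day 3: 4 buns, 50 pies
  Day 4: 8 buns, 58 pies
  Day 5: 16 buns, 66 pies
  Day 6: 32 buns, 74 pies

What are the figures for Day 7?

Buns: ×2 each step; 1, 2, 4, 8, 16, 32 → 64.
Pies: +8 each step, so 34, 42, 50, 58, 66, 74 → 82.
So the next row is 64 buns, 82 pies.

64 buns, 82 pies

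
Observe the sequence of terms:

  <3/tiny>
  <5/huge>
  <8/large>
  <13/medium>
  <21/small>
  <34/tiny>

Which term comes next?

For the first component, each term is the sum of the two before it: 3, 5, 8, 13, 21, 34 → 55.
Size — repeats tiny → huge → large → medium → small: tiny, huge, large, medium, small, tiny → huge.
Combining the parts gives <55/huge>.

<55/huge>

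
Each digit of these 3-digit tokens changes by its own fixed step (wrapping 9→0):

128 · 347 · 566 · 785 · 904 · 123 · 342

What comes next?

For the first digit, +2 each step, mod 10: 1, 3, 5, 7, 9, 1, 3 → 5.
Second digit goes 2, 4, 6, 8, 0, 2, 4 → 6 (+2 each step, mod 10).
For the third digit, −1 each step, mod 10: 8, 7, 6, 5, 4, 3, 2 → 1.
Putting it together: 561.

561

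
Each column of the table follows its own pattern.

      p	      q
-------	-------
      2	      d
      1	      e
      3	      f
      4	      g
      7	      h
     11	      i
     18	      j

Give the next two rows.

Column p: 2, 1, 3, 4, 7, 11, 18 → 29 → 47 (each term is the sum of the two before it).
For the column q, letters move forward 1 place in the alphabet: d, e, f, g, h, i, j → k → l.
Putting the parts together: 29  k and then 47  l.

29  k; 47  l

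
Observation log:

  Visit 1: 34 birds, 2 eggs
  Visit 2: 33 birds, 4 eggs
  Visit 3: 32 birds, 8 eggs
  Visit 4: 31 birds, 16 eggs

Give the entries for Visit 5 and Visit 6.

Birds — −1 each step: 34, 33, 32, 31 → 30 → 29.
Eggs — ×2 each step: 2, 4, 8, 16 → 32 → 64.
Putting the parts together: 30 birds, 32 eggs and then 29 birds, 64 eggs.

30 birds, 32 eggs; 29 birds, 64 eggs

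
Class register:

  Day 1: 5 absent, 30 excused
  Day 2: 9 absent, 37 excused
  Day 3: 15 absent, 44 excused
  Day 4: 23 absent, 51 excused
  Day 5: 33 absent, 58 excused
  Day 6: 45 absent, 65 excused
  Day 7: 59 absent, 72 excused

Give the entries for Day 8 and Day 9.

75 absent, 79 excused; 93 absent, 86 excused

Absent — differences are 4, 6, 8, … (increasing by 2 each time): 5, 9, 15, 23, 33, 45, 59 → 75 → 93.
Excused: +7 each step, so 30, 37, 44, 51, 58, 65, 72 → 79 → 86.
So the next two rows are 75 absent, 79 excused and 93 absent, 86 excused.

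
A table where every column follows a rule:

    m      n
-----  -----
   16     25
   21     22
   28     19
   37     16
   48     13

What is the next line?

Column m: differences are 5, 7, 9, … (increasing by 2 each time), so 16, 21, 28, 37, 48 → 61.
Column n: −3 each step; 25, 22, 19, 16, 13 → 10.
So the next line is 61  10.

61  10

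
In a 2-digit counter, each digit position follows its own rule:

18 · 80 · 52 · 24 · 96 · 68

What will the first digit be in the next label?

First digit — −3 each step, mod 10: 1, 8, 5, 2, 9, 6 → 3.

3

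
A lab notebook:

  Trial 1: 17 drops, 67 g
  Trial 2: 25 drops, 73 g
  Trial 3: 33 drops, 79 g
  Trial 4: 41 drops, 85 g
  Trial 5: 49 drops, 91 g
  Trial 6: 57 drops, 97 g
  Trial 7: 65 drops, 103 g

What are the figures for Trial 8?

Drops: +8 each step, so 17, 25, 33, 41, 49, 57, 65 → 73.
G: +6 each step, so 67, 73, 79, 85, 91, 97, 103 → 109.
So the next record is 73 drops, 109 g.

73 drops, 109 g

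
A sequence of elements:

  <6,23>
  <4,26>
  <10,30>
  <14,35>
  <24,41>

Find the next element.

<38,48>

First coordinate — each term is the sum of the two before it: 6, 4, 10, 14, 24 → 38.
Second coordinate: differences are 3, 4, 5, … (increasing by 1 each time), so 23, 26, 30, 35, 41 → 48.
Combining the parts gives <38,48>.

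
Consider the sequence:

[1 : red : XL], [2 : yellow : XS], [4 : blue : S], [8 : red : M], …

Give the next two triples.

[16 : yellow : L], [32 : blue : XL]

First part — ×2 each step: 1, 2, 4, 8 → 16 → 32.
For the colour, repeats red → yellow → blue: red, yellow, blue, red → yellow → blue.
Size: runs through clothing sizes XS→XL, so XL, XS, S, M → L → XL.
So the next two triples are [16 : yellow : L] and [32 : blue : XL].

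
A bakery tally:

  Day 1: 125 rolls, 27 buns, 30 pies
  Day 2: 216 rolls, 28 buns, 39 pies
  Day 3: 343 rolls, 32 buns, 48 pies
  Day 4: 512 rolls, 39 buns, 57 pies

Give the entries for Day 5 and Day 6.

Rolls — perfect cubes: 5³, 6³, 7³, …: 125, 216, 343, 512 → 729 → 1000.
Buns — differences are 1, 4, 7, … (increasing by 3 each time): 27, 28, 32, 39 → 49 → 62.
For the pies, +9 each step: 30, 39, 48, 57 → 66 → 75.
Putting the parts together: 729 rolls, 49 buns, 66 pies and then 1000 rolls, 62 buns, 75 pies.

729 rolls, 49 buns, 66 pies; 1000 rolls, 62 buns, 75 pies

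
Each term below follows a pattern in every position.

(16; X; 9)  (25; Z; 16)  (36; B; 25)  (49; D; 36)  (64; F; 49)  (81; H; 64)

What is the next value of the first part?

100

First part — perfect squares: 4², 5², 6², …: 16, 25, 36, 49, 64, 81 → 100.
Letter — letters move forward 2 places in the alphabet, wrapping Z→A: X, Z, B, D, F, H → J.
Third part: perfect squares: 3², 4², 5², …; 9, 16, 25, 36, 49, 64 → 81.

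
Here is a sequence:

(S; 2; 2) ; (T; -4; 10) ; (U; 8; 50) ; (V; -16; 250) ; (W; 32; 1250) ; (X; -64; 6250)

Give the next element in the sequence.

Letter: letters move forward 1 place in the alphabet, so S, T, U, V, W, X → Y.
Second entry: 2, -4, 8, -16, 32, -64 → 128 (×(-2) each step).
Third entry: 2, 10, 50, 250, 1250, 6250 → 31250 (×5 each step).
Combining the parts gives (Y; 128; 31250).

(Y; 128; 31250)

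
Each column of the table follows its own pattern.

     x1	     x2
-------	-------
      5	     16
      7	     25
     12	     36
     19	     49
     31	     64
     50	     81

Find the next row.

81  100

Column x1: 5, 7, 12, 19, 31, 50 → 81 (each term is the sum of the two before it).
Column x2: perfect squares: 4², 5², 6², …; 16, 25, 36, 49, 64, 81 → 100.
Putting it together: 81  100.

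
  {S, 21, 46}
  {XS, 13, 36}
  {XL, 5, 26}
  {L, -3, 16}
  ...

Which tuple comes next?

For the size, runs backward through clothing sizes XS→XL: S, XS, XL, L → M.
Second value: −8 each step, so 21, 13, 5, -3 → -11.
Third value: −10 each step, so 46, 36, 26, 16 → 6.
Combining the parts gives {M, -11, 6}.

{M, -11, 6}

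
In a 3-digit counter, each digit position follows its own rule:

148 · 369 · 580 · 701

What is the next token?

922

First digit: +2 each step, mod 10; 1, 3, 5, 7 → 9.
For the second digit, +2 each step, mod 10: 4, 6, 8, 0 → 2.
Third digit goes 8, 9, 0, 1 → 2 (+1 each step, mod 10).
Combining the parts gives 922.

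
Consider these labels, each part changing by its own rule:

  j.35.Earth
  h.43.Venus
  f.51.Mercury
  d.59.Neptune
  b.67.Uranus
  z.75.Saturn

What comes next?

x.83.Jupiter

Letter — letters move back 2 places in the alphabet, wrapping A→Z: j, h, f, d, b, z → x.
Second component — +8 each step: 35, 43, 51, 59, 67, 75 → 83.
Planet — runs backward through the planets Mercury→Neptune: Earth, Venus, Mercury, Neptune, Uranus, Saturn → Jupiter.
Putting it together: x.83.Jupiter.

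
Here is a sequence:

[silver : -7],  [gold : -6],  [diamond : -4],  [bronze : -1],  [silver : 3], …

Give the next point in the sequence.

For the rank, repeats silver → gold → diamond → bronze: silver, gold, diamond, bronze, silver → gold.
Second value goes -7, -6, -4, -1, 3 → 8 (differences are 1, 2, 3, … (increasing by 1 each time)).
Putting it together: [gold : 8].

[gold : 8]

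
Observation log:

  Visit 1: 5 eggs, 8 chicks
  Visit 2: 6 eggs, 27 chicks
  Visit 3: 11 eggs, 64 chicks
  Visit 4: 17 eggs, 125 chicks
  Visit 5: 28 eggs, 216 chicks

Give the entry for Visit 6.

Eggs: 5, 6, 11, 17, 28 → 45 (each term is the sum of the two before it).
Chicks: perfect cubes: 2³, 3³, 4³, …; 8, 27, 64, 125, 216 → 343.
So the next line is 45 eggs, 343 chicks.

45 eggs, 343 chicks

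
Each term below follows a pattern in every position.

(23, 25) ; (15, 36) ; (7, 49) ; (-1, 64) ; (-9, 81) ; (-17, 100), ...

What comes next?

(-25, 121)

For the first entry, −8 each step: 23, 15, 7, -1, -9, -17 → -25.
For the second entry, perfect squares: 5², 6², 7², …: 25, 36, 49, 64, 81, 100 → 121.
Putting it together: (-25, 121).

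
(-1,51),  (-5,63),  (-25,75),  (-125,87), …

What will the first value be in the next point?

First value: ×5 each step; -1, -5, -25, -125 → -625.

-625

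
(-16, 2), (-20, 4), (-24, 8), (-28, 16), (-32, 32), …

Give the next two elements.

(-36, 64), (-40, 128)

First entry: −4 each step; -16, -20, -24, -28, -32 → -36 → -40.
For the second entry, ×2 each step: 2, 4, 8, 16, 32 → 64 → 128.
Putting the parts together: (-36, 64) and then (-40, 128).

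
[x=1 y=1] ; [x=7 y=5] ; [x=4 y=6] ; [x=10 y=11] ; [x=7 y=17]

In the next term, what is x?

X goes 1, 7, 4, 10, 7 → 13 (alternating steps +6, −3, +6, −3, …).

13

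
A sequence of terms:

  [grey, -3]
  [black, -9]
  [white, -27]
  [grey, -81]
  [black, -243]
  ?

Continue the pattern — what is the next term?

[white, -729]

Shade goes grey, black, white, grey, black → white (repeats grey → black → white).
For the second value, ×3 each step: -3, -9, -27, -81, -243 → -729.
So the next term is [white, -729].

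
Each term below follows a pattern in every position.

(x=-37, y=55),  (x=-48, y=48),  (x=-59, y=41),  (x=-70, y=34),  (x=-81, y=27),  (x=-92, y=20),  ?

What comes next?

(x=-103, y=13)

X: −11 each step, so -37, -48, -59, -70, -81, -92 → -103.
Y: −7 each step, so 55, 48, 41, 34, 27, 20 → 13.
Combining the parts gives (x=-103, y=13).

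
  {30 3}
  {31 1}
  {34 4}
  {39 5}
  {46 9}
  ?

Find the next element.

{55 14}

First part goes 30, 31, 34, 39, 46 → 55 (differences are 1, 3, 5, … (increasing by 2 each time)).
Second part: 3, 1, 4, 5, 9 → 14 (each term is the sum of the two before it).
Combining the parts gives {55 14}.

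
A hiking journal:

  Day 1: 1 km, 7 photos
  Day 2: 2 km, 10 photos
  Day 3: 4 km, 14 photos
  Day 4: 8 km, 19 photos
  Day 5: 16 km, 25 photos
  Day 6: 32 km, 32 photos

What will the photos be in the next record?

40

Photos: 7, 10, 14, 19, 25, 32 → 40 (differences are 3, 4, 5, … (increasing by 1 each time)).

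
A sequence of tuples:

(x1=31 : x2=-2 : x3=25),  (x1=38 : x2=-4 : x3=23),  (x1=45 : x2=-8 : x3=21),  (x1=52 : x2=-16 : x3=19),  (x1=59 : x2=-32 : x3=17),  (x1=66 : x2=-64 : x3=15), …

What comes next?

X1: +7 each step, so 31, 38, 45, 52, 59, 66 → 73.
X2: ×2 each step, so -2, -4, -8, -16, -32, -64 → -128.
X3: −2 each step, so 25, 23, 21, 19, 17, 15 → 13.
Combining the parts gives (x1=73 : x2=-128 : x3=13).

(x1=73 : x2=-128 : x3=13)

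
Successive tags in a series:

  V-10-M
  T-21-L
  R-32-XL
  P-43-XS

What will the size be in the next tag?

S

Size goes M, L, XL, XS → S (runs through clothing sizes XS→XL).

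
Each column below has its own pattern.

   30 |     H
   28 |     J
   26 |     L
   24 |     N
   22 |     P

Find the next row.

20  R

First component: −2 each step, so 30, 28, 26, 24, 22 → 20.
Letter goes H, J, L, N, P → R (letters move forward 2 places in the alphabet).
So the next row is 20  R.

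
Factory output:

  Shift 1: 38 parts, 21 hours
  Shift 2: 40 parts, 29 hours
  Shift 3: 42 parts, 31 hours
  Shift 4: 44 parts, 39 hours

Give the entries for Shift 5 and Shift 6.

Parts: +2 each step; 38, 40, 42, 44 → 46 → 48.
Hours: alternating steps +8, +2, +8, +2, …; 21, 29, 31, 39 → 41 → 49.
Putting the parts together: 46 parts, 41 hours and then 48 parts, 49 hours.

46 parts, 41 hours; 48 parts, 49 hours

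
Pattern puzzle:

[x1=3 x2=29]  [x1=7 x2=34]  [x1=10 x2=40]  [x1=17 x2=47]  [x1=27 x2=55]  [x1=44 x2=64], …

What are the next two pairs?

[x1=71 x2=74], [x1=115 x2=85]

X1: each term is the sum of the two before it, so 3, 7, 10, 17, 27, 44 → 71 → 115.
X2: differences are 5, 6, 7, … (increasing by 1 each time), so 29, 34, 40, 47, 55, 64 → 74 → 85.
So the next two pairs are [x1=71 x2=74] and [x1=115 x2=85].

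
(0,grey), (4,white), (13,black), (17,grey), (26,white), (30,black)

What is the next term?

(39,grey)

First coordinate: 0, 4, 13, 17, 26, 30 → 39 (alternating steps +4, +9, +4, +9, …).
Shade — repeats grey → white → black: grey, white, black, grey, white, black → grey.
So the next term is (39,grey).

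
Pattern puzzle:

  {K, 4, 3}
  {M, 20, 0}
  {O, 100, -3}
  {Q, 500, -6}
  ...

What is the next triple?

{S, 2500, -9}

Letter — letters move forward 2 places in the alphabet: K, M, O, Q → S.
Second value — ×5 each step: 4, 20, 100, 500 → 2500.
Third value: −3 each step; 3, 0, -3, -6 → -9.
So the next triple is {S, 2500, -9}.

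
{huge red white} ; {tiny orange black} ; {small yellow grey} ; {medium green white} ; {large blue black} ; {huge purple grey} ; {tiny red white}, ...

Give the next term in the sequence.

{small orange black}

Size: huge, tiny, small, medium, large, huge, tiny → small (repeats huge → tiny → small → medium → large).
Colour: red, orange, yellow, green, blue, purple, red → orange (repeats red → orange → yellow → green → blue → purple).
For the shade, repeats white → black → grey: white, black, grey, white, black, grey, white → black.
So the next term is {small orange black}.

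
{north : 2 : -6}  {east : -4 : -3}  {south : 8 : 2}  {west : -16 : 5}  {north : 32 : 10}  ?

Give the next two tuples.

{east : -64 : 13}, {south : 128 : 18}

Direction: repeats north → east → south → west, so north, east, south, west, north → east → south.
Second value: 2, -4, 8, -16, 32 → -64 → 128 (×(-2) each step).
Third value — alternating steps +3, +5, +3, +5, …: -6, -3, 2, 5, 10 → 13 → 18.
Putting the parts together: {east : -64 : 13} and then {south : 128 : 18}.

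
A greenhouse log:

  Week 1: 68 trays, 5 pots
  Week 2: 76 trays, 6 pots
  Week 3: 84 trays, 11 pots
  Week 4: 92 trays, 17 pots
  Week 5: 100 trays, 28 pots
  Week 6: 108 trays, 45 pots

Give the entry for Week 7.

116 trays, 73 pots

Trays: +8 each step; 68, 76, 84, 92, 100, 108 → 116.
Pots: 5, 6, 11, 17, 28, 45 → 73 (each term is the sum of the two before it).
Combining the parts gives 116 trays, 73 pots.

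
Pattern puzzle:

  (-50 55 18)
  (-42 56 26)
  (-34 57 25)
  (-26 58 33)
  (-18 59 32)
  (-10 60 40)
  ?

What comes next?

(-2 61 39)

For the first component, +8 each step: -50, -42, -34, -26, -18, -10 → -2.
Second component — +1 each step: 55, 56, 57, 58, 59, 60 → 61.
Third component: alternating steps +8, −1, +8, −1, …, so 18, 26, 25, 33, 32, 40 → 39.
So the next tuple is (-2 61 39).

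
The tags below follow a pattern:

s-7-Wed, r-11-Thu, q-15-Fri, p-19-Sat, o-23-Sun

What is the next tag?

Letter: letters move back 1 place in the alphabet, so s, r, q, p, o → n.
Second component goes 7, 11, 15, 19, 23 → 27 (+4 each step).
Day: runs through the weekdays Mon→Sun, so Wed, Thu, Fri, Sat, Sun → Mon.
So the next tag is n-27-Mon.

n-27-Mon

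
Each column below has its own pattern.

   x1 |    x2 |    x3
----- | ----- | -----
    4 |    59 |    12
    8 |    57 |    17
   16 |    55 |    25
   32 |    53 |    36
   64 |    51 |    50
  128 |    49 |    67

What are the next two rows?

256  47  87; 512  45  110

Column x1: 4, 8, 16, 32, 64, 128 → 256 → 512 (×2 each step).
Column x2: 59, 57, 55, 53, 51, 49 → 47 → 45 (−2 each step).
For the column x3, differences are 5, 8, 11, … (increasing by 3 each time): 12, 17, 25, 36, 50, 67 → 87 → 110.
Putting the parts together: 256  47  87 and then 512  45  110.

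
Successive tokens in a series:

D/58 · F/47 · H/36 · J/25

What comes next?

L/14

Letter: letters move forward 2 places in the alphabet; D, F, H, J → L.
For the second component, −11 each step: 58, 47, 36, 25 → 14.
Putting it together: L/14.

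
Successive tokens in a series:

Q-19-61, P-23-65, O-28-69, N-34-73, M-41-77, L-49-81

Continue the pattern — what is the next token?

Letter goes Q, P, O, N, M, L → K (letters move back 1 place in the alphabet).
For the second component, differences are 4, 5, 6, … (increasing by 1 each time): 19, 23, 28, 34, 41, 49 → 58.
Third component: 61, 65, 69, 73, 77, 81 → 85 (+4 each step).
Putting it together: K-58-85.

K-58-85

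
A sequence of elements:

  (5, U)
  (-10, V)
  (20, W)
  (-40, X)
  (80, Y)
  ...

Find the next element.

(-160, Z)

First slot: ×(-2) each step, so 5, -10, 20, -40, 80 → -160.
For the letter, letters move forward 1 place in the alphabet: U, V, W, X, Y → Z.
Combining the parts gives (-160, Z).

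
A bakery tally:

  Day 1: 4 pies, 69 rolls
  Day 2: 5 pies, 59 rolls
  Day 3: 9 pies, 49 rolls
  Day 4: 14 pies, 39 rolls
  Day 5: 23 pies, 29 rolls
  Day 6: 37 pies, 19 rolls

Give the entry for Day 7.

Pies: each term is the sum of the two before it, so 4, 5, 9, 14, 23, 37 → 60.
Rolls: 69, 59, 49, 39, 29, 19 → 9 (−10 each step).
Combining the parts gives 60 pies, 9 rolls.

60 pies, 9 rolls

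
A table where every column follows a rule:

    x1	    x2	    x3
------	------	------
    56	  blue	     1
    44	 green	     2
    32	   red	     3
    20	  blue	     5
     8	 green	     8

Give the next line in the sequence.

-4  red  13

Column x1: −12 each step; 56, 44, 32, 20, 8 → -4.
Column x2 goes blue, green, red, blue, green → red (repeats blue → green → red).
Column x3: each term is the sum of the two before it; 1, 2, 3, 5, 8 → 13.
Putting it together: -4  red  13.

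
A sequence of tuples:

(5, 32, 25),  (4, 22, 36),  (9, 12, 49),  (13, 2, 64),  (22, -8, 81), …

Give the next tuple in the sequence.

First slot: each term is the sum of the two before it; 5, 4, 9, 13, 22 → 35.
Second slot: −10 each step, so 32, 22, 12, 2, -8 → -18.
Third slot: perfect squares: 5², 6², 7², …; 25, 36, 49, 64, 81 → 100.
Combining the parts gives (35, -18, 100).

(35, -18, 100)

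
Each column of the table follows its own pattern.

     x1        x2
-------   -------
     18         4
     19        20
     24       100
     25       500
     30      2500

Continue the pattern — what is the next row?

31  12500

Column x1 — alternating steps +1, +5, +1, +5, …: 18, 19, 24, 25, 30 → 31.
Column x2: ×5 each step, so 4, 20, 100, 500, 2500 → 12500.
So the next row is 31  12500.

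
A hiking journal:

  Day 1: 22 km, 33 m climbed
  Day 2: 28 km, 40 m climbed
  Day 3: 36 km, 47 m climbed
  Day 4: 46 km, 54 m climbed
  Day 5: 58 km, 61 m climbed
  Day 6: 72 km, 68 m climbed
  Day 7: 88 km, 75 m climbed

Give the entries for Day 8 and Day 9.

106 km, 82 m climbed; 126 km, 89 m climbed

Km — differences are 6, 8, 10, … (increasing by 2 each time): 22, 28, 36, 46, 58, 72, 88 → 106 → 126.
M climbed: +7 each step, so 33, 40, 47, 54, 61, 68, 75 → 82 → 89.
So the next two lines are 106 km, 82 m climbed and 126 km, 89 m climbed.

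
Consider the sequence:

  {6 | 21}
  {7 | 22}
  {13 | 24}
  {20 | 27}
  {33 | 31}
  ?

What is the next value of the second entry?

First entry: 6, 7, 13, 20, 33 → 53 (each term is the sum of the two before it).
Second entry — differences are 1, 2, 3, … (increasing by 1 each time): 21, 22, 24, 27, 31 → 36.

36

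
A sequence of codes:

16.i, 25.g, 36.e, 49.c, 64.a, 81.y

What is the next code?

For the first component, perfect squares: 4², 5², 6², …: 16, 25, 36, 49, 64, 81 → 100.
Letter: letters move back 2 places in the alphabet, wrapping A→Z; i, g, e, c, a, y → w.
Putting it together: 100.w.

100.w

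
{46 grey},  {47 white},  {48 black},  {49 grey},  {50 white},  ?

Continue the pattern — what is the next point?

First slot: +1 each step, so 46, 47, 48, 49, 50 → 51.
For the shade, repeats grey → white → black: grey, white, black, grey, white → black.
So the next point is {51 black}.

{51 black}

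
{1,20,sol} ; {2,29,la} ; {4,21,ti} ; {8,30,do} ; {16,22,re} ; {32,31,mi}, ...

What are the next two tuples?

First entry goes 1, 2, 4, 8, 16, 32 → 64 → 128 (×2 each step).
Second entry — alternating steps +9, −8, +9, −8, …: 20, 29, 21, 30, 22, 31 → 23 → 32.
For the note, runs through the solfège scale do→ti: sol, la, ti, do, re, mi → fa → sol.
Putting the parts together: {64,23,fa} and then {128,32,sol}.

{64,23,fa}, {128,32,sol}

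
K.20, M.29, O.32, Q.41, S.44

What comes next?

Letter goes K, M, O, Q, S → U (letters move forward 2 places in the alphabet).
Second component goes 20, 29, 32, 41, 44 → 53 (alternating steps +9, +3, +9, +3, …).
Combining the parts gives U.53.

U.53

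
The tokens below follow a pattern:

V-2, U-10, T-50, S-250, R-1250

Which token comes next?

Letter: letters move back 1 place in the alphabet, so V, U, T, S, R → Q.
For the second component, ×5 each step: 2, 10, 50, 250, 1250 → 6250.
Combining the parts gives Q-6250.

Q-6250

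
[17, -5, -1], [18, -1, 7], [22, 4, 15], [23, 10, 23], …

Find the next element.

[27, 17, 31]

First component: 17, 18, 22, 23 → 27 (alternating steps +1, +4, +1, +4, …).
Second component — differences are 4, 5, 6, … (increasing by 1 each time): -5, -1, 4, 10 → 17.
Third component — +8 each step: -1, 7, 15, 23 → 31.
So the next element is [27, 17, 31].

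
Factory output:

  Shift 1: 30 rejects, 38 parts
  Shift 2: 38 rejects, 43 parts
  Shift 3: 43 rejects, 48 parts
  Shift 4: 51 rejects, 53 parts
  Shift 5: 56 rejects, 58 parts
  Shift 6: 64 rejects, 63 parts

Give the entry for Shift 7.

69 rejects, 68 parts

Rejects: alternating steps +8, +5, +8, +5, …; 30, 38, 43, 51, 56, 64 → 69.
Parts: +5 each step, so 38, 43, 48, 53, 58, 63 → 68.
Combining the parts gives 69 rejects, 68 parts.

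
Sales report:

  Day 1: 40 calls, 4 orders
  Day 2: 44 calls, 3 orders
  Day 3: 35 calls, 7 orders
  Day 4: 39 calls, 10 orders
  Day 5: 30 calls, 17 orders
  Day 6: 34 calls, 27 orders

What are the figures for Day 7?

Calls: alternating steps +4, −9, +4, −9, …, so 40, 44, 35, 39, 30, 34 → 25.
Orders: each term is the sum of the two before it; 4, 3, 7, 10, 17, 27 → 44.
So the next line is 25 calls, 44 orders.

25 calls, 44 orders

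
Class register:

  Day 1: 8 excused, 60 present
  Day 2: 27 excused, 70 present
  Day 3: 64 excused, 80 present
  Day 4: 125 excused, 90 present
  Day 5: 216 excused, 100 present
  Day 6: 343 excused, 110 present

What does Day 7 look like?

Excused — perfect cubes: 2³, 3³, 4³, …: 8, 27, 64, 125, 216, 343 → 512.
Present: +10 each step; 60, 70, 80, 90, 100, 110 → 120.
So the next row is 512 excused, 120 present.

512 excused, 120 present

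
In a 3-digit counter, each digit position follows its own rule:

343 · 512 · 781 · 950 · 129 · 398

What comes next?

First digit: +2 each step, mod 10, so 3, 5, 7, 9, 1, 3 → 5.
For the second digit, −3 each step, mod 10: 4, 1, 8, 5, 2, 9 → 6.
For the third digit, −1 each step, mod 10: 3, 2, 1, 0, 9, 8 → 7.
Putting it together: 567.

567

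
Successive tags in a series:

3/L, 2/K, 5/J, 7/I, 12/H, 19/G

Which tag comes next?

31/F

First component: each term is the sum of the two before it; 3, 2, 5, 7, 12, 19 → 31.
Letter: letters move back 1 place in the alphabet, so L, K, J, I, H, G → F.
Combining the parts gives 31/F.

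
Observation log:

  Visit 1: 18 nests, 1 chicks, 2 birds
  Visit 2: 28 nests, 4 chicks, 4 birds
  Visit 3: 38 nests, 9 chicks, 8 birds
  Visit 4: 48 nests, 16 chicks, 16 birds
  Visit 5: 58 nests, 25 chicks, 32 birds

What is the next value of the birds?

64

Birds goes 2, 4, 8, 16, 32 → 64 (×2 each step).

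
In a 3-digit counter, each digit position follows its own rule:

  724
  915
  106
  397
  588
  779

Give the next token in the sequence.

960

First digit — +2 each step, mod 10: 7, 9, 1, 3, 5, 7 → 9.
For the second digit, −1 each step, mod 10: 2, 1, 0, 9, 8, 7 → 6.
Third digit goes 4, 5, 6, 7, 8, 9 → 0 (+1 each step, mod 10).
Combining the parts gives 960.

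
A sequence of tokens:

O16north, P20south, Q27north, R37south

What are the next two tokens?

Letter: O, P, Q, R → S → T (letters move forward 1 place in the alphabet).
Second component — differences are 4, 7, 10, … (increasing by 3 each time): 16, 20, 27, 37 → 50 → 66.
For the direction, alternates north ↔ south: north, south, north, south → north → south.
Putting the parts together: S50north and then T66south.

S50north then T66south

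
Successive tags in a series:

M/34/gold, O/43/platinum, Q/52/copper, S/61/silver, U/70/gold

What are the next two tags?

Letter: letters move forward 2 places in the alphabet; M, O, Q, S, U → W → Y.
For the second component, +9 each step: 34, 43, 52, 61, 70 → 79 → 88.
Metal: gold, platinum, copper, silver, gold → platinum → copper (repeats gold → platinum → copper → silver).
Putting the parts together: W/79/platinum and then Y/88/copper.

W/79/platinum then Y/88/copper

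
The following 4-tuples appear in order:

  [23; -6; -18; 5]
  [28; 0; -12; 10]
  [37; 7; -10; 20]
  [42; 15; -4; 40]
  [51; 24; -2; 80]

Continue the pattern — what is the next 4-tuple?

[56; 34; 4; 160]

For the first part, alternating steps +5, +9, +5, +9, …: 23, 28, 37, 42, 51 → 56.
Second part goes -6, 0, 7, 15, 24 → 34 (differences are 6, 7, 8, … (increasing by 1 each time)).
Third part — alternating steps +6, +2, +6, +2, …: -18, -12, -10, -4, -2 → 4.
Fourth part: ×2 each step, so 5, 10, 20, 40, 80 → 160.
Combining the parts gives [56; 34; 4; 160].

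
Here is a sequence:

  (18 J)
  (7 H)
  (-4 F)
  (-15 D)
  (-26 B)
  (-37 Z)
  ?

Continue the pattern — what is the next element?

(-48 X)

First entry: −11 each step, so 18, 7, -4, -15, -26, -37 → -48.
Letter goes J, H, F, D, B, Z → X (letters move back 2 places in the alphabet, wrapping A→Z).
Putting it together: (-48 X).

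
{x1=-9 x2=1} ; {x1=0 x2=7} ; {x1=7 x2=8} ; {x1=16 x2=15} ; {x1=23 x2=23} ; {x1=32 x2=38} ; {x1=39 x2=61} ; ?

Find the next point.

{x1=48 x2=99}

X1: -9, 0, 7, 16, 23, 32, 39 → 48 (alternating steps +9, +7, +9, +7, …).
X2: 1, 7, 8, 15, 23, 38, 61 → 99 (each term is the sum of the two before it).
Putting it together: {x1=48 x2=99}.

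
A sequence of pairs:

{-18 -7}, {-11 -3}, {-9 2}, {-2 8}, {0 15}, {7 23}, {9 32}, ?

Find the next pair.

First coordinate: alternating steps +7, +2, +7, +2, …, so -18, -11, -9, -2, 0, 7, 9 → 16.
Second coordinate: differences are 4, 5, 6, … (increasing by 1 each time); -7, -3, 2, 8, 15, 23, 32 → 42.
Combining the parts gives {16 42}.

{16 42}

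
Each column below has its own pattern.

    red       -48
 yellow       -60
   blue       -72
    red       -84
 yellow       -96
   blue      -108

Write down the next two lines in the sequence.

red  -120; yellow  -132

Colour goes red, yellow, blue, red, yellow, blue → red → yellow (repeats red → yellow → blue).
Second component: −12 each step, so -48, -60, -72, -84, -96, -108 → -120 → -132.
Putting the parts together: red  -120 and then yellow  -132.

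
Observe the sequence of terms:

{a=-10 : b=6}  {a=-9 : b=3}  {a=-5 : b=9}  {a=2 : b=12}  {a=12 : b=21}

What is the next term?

{a=25 : b=33}

A goes -10, -9, -5, 2, 12 → 25 (differences are 1, 4, 7, … (increasing by 3 each time)).
B — each term is the sum of the two before it: 6, 3, 9, 12, 21 → 33.
Putting it together: {a=25 : b=33}.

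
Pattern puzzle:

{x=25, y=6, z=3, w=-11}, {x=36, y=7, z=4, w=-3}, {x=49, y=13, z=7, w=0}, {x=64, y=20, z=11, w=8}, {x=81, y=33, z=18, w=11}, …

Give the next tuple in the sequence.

{x=100, y=53, z=29, w=19}

X: perfect squares: 5², 6², 7², …, so 25, 36, 49, 64, 81 → 100.
Y: each term is the sum of the two before it, so 6, 7, 13, 20, 33 → 53.
Z: 3, 4, 7, 11, 18 → 29 (each term is the sum of the two before it).
For the w, alternating steps +8, +3, +8, +3, …: -11, -3, 0, 8, 11 → 19.
So the next tuple is {x=100, y=53, z=29, w=19}.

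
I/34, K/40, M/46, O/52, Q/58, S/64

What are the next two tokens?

U/70, W/76

Letter goes I, K, M, O, Q, S → U → W (letters move forward 2 places in the alphabet).
Second component: 34, 40, 46, 52, 58, 64 → 70 → 76 (+6 each step).
So the next two tokens are U/70 and W/76.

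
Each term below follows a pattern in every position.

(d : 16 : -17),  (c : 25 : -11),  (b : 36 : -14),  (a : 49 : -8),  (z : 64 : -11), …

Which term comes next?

(y : 81 : -5)

Letter: letters move back 1 place in the alphabet, wrapping A→Z; d, c, b, a, z → y.
Second coordinate — perfect squares: 4², 5², 6², …: 16, 25, 36, 49, 64 → 81.
Third coordinate: -17, -11, -14, -8, -11 → -5 (alternating steps +6, −3, +6, −3, …).
Combining the parts gives (y : 81 : -5).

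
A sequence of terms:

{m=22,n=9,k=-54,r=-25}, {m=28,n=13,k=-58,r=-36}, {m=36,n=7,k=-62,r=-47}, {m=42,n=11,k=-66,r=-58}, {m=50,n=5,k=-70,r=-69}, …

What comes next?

{m=56,n=9,k=-74,r=-80}

M goes 22, 28, 36, 42, 50 → 56 (alternating steps +6, +8, +6, +8, …).
N: alternating steps +4, −6, +4, −6, …, so 9, 13, 7, 11, 5 → 9.
K: −4 each step; -54, -58, -62, -66, -70 → -74.
R goes -25, -36, -47, -58, -69 → -80 (−11 each step).
Putting it together: {m=56,n=9,k=-74,r=-80}.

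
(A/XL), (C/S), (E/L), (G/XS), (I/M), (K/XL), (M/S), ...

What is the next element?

(O/L)

Letter goes A, C, E, G, I, K, M → O (letters move forward 2 places in the alphabet).
For the size, repeats XL → S → L → XS → M: XL, S, L, XS, M, XL, S → L.
Putting it together: (O/L).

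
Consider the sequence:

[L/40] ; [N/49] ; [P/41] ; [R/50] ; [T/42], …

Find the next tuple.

[V/51]

For the letter, letters move forward 2 places in the alphabet: L, N, P, R, T → V.
Second component: 40, 49, 41, 50, 42 → 51 (alternating steps +9, −8, +9, −8, …).
Combining the parts gives [V/51].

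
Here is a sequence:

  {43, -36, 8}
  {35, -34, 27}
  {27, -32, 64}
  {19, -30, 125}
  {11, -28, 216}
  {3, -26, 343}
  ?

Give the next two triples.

{-5, -24, 512}, {-13, -22, 729}

First value: 43, 35, 27, 19, 11, 3 → -5 → -13 (−8 each step).
Second value goes -36, -34, -32, -30, -28, -26 → -24 → -22 (+2 each step).
Third value — perfect cubes: 2³, 3³, 4³, …: 8, 27, 64, 125, 216, 343 → 512 → 729.
So the next two triples are {-5, -24, 512} and {-13, -22, 729}.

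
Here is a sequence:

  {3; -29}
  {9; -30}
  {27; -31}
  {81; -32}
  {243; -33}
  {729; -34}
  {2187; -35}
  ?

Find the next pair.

First value goes 3, 9, 27, 81, 243, 729, 2187 → 6561 (×3 each step).
Second value — −1 each step: -29, -30, -31, -32, -33, -34, -35 → -36.
So the next pair is {6561; -36}.

{6561; -36}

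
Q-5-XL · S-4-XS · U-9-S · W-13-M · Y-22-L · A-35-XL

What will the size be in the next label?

XS

Size: XL, XS, S, M, L, XL → XS (repeats XL → XS → S → M → L).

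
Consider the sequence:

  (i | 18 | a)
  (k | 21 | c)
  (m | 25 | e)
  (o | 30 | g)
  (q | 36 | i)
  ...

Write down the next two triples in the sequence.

First letter: letters move forward 2 places in the alphabet, so i, k, m, o, q → s → u.
Second value: 18, 21, 25, 30, 36 → 43 → 51 (differences are 3, 4, 5, … (increasing by 1 each time)).
Second letter: letters move forward 2 places in the alphabet, so a, c, e, g, i → k → m.
So the next two triples are (s | 43 | k) and (u | 51 | m).

(s | 43 | k), (u | 51 | m)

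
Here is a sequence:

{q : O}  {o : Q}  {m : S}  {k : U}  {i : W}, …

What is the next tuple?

First letter — letters move back 2 places in the alphabet: q, o, m, k, i → g.
Second letter goes O, Q, S, U, W → Y (letters move forward 2 places in the alphabet).
So the next tuple is {g : Y}.

{g : Y}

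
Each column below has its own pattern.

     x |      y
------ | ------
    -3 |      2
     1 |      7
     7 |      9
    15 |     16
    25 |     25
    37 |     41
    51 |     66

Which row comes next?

67  107

Column x goes -3, 1, 7, 15, 25, 37, 51 → 67 (differences are 4, 6, 8, … (increasing by 2 each time)).
Column y — each term is the sum of the two before it: 2, 7, 9, 16, 25, 41, 66 → 107.
So the next row is 67  107.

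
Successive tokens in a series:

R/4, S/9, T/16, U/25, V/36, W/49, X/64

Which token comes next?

Letter: R, S, T, U, V, W, X → Y (letters move forward 1 place in the alphabet).
Second component: perfect squares: 2², 3², 4², …; 4, 9, 16, 25, 36, 49, 64 → 81.
Combining the parts gives Y/81.

Y/81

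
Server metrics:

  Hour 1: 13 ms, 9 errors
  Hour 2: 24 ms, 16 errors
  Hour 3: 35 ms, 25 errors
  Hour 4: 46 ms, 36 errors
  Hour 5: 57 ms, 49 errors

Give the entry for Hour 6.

For the ms, +11 each step: 13, 24, 35, 46, 57 → 68.
Errors: perfect squares: 3², 4², 5², …; 9, 16, 25, 36, 49 → 64.
Putting it together: 68 ms, 64 errors.

68 ms, 64 errors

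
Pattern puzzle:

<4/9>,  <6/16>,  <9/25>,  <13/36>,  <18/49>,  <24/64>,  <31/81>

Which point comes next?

First slot: 4, 6, 9, 13, 18, 24, 31 → 39 (differences are 2, 3, 4, … (increasing by 1 each time)).
Second slot: perfect squares: 3², 4², 5², …; 9, 16, 25, 36, 49, 64, 81 → 100.
So the next point is <39/100>.

<39/100>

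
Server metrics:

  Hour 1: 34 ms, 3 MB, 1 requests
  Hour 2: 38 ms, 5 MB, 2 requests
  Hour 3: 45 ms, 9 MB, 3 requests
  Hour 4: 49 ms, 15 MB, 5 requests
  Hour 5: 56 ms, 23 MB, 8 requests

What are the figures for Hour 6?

Ms goes 34, 38, 45, 49, 56 → 60 (alternating steps +4, +7, +4, +7, …).
MB — differences are 2, 4, 6, … (increasing by 2 each time): 3, 5, 9, 15, 23 → 33.
Requests: each term is the sum of the two before it; 1, 2, 3, 5, 8 → 13.
Putting it together: 60 ms, 33 MB, 13 requests.

60 ms, 33 MB, 13 requests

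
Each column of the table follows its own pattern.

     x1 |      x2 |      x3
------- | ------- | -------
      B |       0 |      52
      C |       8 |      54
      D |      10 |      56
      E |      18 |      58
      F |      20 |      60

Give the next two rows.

G  28  62; H  30  64

Column x1 — letters move forward 1 place in the alphabet: B, C, D, E, F → G → H.
Column x2: alternating steps +8, +2, +8, +2, …; 0, 8, 10, 18, 20 → 28 → 30.
Column x3 goes 52, 54, 56, 58, 60 → 62 → 64 (+2 each step).
So the next two rows are G  28  62 and H  30  64.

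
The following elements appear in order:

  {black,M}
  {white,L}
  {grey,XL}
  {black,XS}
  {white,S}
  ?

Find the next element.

Shade: repeats black → white → grey, so black, white, grey, black, white → grey.
Size — runs through clothing sizes XS→XL: M, L, XL, XS, S → M.
Combining the parts gives {grey,M}.

{grey,M}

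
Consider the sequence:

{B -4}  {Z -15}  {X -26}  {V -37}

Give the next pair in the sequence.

Letter goes B, Z, X, V → T (letters move back 2 places in the alphabet, wrapping A→Z).
Second coordinate goes -4, -15, -26, -37 → -48 (−11 each step).
So the next pair is {T -48}.

{T -48}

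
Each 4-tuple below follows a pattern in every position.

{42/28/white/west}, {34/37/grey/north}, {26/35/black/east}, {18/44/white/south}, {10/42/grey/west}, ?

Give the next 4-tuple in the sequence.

{2/51/black/north}

First slot: 42, 34, 26, 18, 10 → 2 (−8 each step).
Second slot: alternating steps +9, −2, +9, −2, …, so 28, 37, 35, 44, 42 → 51.
Shade: repeats white → grey → black, so white, grey, black, white, grey → black.
Direction: repeats west → north → east → south; west, north, east, south, west → north.
So the next 4-tuple is {2/51/black/north}.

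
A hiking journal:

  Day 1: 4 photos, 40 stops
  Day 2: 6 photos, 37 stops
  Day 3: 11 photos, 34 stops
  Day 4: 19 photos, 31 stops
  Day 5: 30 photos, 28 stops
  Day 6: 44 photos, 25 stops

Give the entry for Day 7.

61 photos, 22 stops

For the photos, differences are 2, 5, 8, … (increasing by 3 each time): 4, 6, 11, 19, 30, 44 → 61.
Stops: 40, 37, 34, 31, 28, 25 → 22 (−3 each step).
Combining the parts gives 61 photos, 22 stops.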